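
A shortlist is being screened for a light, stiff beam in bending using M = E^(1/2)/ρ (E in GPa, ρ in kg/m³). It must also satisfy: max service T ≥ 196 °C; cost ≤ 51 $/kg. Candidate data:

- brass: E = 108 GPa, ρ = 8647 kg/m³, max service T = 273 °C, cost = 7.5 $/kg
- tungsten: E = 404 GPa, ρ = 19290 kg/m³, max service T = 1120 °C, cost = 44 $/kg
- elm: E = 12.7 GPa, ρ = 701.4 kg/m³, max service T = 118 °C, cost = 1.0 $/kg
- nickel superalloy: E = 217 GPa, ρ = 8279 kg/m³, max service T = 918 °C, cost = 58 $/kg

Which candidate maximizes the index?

brass

Screen on constraints: max service T ≥ 196 °C; cost ≤ 51 $/kg. Survivors: brass, tungsten.
Computing M directly (units already consistent):
  brass: M = 1.20×10⁻³
  tungsten: M = 1.04×10⁻³
Brass ranks first.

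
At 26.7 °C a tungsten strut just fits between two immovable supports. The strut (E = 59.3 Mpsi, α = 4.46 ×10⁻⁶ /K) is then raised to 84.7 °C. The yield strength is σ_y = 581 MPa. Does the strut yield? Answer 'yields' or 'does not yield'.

E = 59.3 Mpsi = 408.9 GPa.
ΔT = 58.00 K. Constrained thermal stress σ = E·α·ΔT = 408.9×10³ MPa × 4.46×10⁻⁶ × 58.00 = 106 MPa (compressive).
Compare to σ_y = 581 MPa: σ < σ_y, so it does not yield.

does not yield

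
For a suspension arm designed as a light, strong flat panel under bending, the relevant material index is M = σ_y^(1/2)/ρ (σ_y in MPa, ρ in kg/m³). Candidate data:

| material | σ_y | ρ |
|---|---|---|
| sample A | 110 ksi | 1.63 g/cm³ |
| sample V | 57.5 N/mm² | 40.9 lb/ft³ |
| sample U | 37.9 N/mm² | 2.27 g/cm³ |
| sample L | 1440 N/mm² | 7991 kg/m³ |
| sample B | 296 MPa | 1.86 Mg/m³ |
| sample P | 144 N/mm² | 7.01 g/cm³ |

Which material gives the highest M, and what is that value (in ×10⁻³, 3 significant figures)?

sample A, M = 16.9×10⁻³

Putting every candidate on a common basis:
  sample A: σ_y = 758.4 MPa, ρ = 1630 kg/m³
  sample V: σ_y = 57.50 MPa, ρ = 655.2 kg/m³
  sample U: σ_y = 37.90 MPa, ρ = 2270 kg/m³
  sample L: σ_y = 1440 MPa, ρ = 7991 kg/m³
  sample B: σ_y = 296.0 MPa, ρ = 1860 kg/m³
  sample P: σ_y = 144.0 MPa, ρ = 7010 kg/m³
  sample A: M = 16.9×10⁻³
  sample V: M = 11.6×10⁻³
  sample B: M = 9.25×10⁻³
  sample L: M = 4.75×10⁻³
  sample U: M = 2.71×10⁻³
  sample P: M = 1.71×10⁻³
Sample A has the largest M.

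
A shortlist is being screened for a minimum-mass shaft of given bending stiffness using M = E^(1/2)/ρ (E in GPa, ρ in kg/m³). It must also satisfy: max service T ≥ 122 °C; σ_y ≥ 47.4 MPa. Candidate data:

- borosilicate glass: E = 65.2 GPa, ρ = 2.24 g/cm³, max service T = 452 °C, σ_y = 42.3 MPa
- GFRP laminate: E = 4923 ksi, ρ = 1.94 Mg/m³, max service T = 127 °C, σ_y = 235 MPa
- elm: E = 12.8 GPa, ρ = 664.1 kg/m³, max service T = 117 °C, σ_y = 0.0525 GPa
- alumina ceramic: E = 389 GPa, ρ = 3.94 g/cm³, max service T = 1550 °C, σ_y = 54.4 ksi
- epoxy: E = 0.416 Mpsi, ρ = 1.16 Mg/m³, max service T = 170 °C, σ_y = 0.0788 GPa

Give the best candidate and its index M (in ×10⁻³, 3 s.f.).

Screen on constraints: max service T ≥ 122 °C; σ_y ≥ 47.4 MPa. Survivors: GFRP laminate, alumina ceramic, epoxy.
Normalizing units and computing the index:
  GFRP laminate: E = 33.94 GPa, ρ = 1940 kg/m³
  alumina ceramic: E = 389.0 GPa, ρ = 3940 kg/m³
  epoxy: E = 2.868 GPa, ρ = 1160 kg/m³
  alumina ceramic: M = 5.01×10⁻³
  GFRP laminate: M = 3.00×10⁻³
  epoxy: M = 1.46×10⁻³
The maximum is for alumina ceramic.

alumina ceramic, M = 5.01×10⁻³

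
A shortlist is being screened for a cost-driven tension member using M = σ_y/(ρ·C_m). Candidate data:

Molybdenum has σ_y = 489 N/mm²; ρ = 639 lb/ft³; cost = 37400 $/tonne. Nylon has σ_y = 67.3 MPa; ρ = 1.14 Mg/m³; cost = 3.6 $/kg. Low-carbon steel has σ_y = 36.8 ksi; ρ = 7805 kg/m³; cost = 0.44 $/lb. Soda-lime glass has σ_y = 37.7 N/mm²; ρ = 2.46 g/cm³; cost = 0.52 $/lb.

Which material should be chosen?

Convert each candidate to consistent units, then evaluate M:
  molybdenum: σ_y = 489.0 MPa, ρ = 10240 kg/m³, cost = 37.40 $/kg
  nylon: σ_y = 67.30 MPa, ρ = 1140 kg/m³, cost = 3.600 $/kg
  low-carbon steel: σ_y = 253.7 MPa, ρ = 7805 kg/m³, cost = 0.9700 $/kg
  soda-lime glass: σ_y = 37.70 MPa, ρ = 2460 kg/m³, cost = 1.146 $/kg
  low-carbon steel: M = 33.5 kN·m per $
  nylon: M = 16.4 kN·m per $
  soda-lime glass: M = 13.4 kN·m per $
  molybdenum: M = 1.28 kN·m per $
Highest index: low-carbon steel.

low-carbon steel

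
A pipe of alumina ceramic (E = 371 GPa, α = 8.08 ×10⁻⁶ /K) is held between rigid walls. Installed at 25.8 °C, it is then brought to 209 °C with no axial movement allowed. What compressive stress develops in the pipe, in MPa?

549 MPa

ΔT = 183.2 K. Constrained thermal stress σ = E·α·ΔT = 371.0×10³ MPa × 8.08×10⁻⁶ × 183.2 = 549 MPa (compressive).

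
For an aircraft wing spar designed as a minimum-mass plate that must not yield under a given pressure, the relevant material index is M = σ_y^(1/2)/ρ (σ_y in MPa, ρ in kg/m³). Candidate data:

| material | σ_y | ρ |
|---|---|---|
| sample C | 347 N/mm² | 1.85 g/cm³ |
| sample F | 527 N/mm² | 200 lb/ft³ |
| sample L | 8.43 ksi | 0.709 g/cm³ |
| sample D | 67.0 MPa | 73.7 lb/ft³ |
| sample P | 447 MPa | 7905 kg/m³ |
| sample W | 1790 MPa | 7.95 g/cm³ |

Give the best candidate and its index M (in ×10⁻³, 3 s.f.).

sample L, M = 10.8×10⁻³

Putting every candidate on a common basis:
  sample C: σ_y = 347.0 MPa, ρ = 1850 kg/m³
  sample F: σ_y = 527.0 MPa, ρ = 3204 kg/m³
  sample L: σ_y = 58.12 MPa, ρ = 709.0 kg/m³
  sample D: σ_y = 67.00 MPa, ρ = 1181 kg/m³
  sample P: σ_y = 447.0 MPa, ρ = 7905 kg/m³
  sample W: σ_y = 1790 MPa, ρ = 7950 kg/m³
  sample L: M = 10.8×10⁻³
  sample C: M = 10.1×10⁻³
  sample F: M = 7.17×10⁻³
  sample D: M = 6.93×10⁻³
  sample W: M = 5.32×10⁻³
  sample P: M = 2.67×10⁻³
Sample L has the largest M.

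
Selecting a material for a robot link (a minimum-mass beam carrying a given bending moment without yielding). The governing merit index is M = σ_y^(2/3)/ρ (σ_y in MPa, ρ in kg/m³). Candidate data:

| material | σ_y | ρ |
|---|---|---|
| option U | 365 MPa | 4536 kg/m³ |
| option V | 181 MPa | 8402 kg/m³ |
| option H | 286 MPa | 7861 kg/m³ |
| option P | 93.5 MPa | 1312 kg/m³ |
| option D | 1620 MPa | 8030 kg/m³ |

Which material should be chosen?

option D

Per-candidate index values:
  option D: M = 17.2×10⁻³
  option P: M = 15.7×10⁻³
  option U: M = 11.3×10⁻³
  option H: M = 5.52×10⁻³
  option V: M = 3.81×10⁻³
Highest index: option D.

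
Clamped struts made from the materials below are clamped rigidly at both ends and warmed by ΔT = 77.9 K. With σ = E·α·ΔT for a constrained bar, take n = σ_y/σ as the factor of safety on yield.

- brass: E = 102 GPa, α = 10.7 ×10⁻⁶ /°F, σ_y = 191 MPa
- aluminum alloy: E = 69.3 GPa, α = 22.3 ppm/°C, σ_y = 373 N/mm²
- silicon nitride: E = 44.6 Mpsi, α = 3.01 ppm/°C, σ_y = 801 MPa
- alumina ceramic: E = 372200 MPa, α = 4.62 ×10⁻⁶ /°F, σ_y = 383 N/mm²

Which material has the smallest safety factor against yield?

brass

Per material, after unit conversion:
  brass: E = 102.0, α = 19.3, σ_y = 191.0 → σ = 153 MPa, n = 1.25
  aluminum alloy: E = 69.30, α = 22.3, σ_y = 373.0 → σ = 120 MPa, n = 3.10
  silicon nitride: E = 307.5, α = 3.01, σ_y = 801.0 → σ = 72.1 MPa, n = 11.1
  alumina ceramic: E = 372.2, α = 8.32, σ_y = 383.0 → σ = 241 MPa, n = 1.59
Smallest n: brass with n = 1.25.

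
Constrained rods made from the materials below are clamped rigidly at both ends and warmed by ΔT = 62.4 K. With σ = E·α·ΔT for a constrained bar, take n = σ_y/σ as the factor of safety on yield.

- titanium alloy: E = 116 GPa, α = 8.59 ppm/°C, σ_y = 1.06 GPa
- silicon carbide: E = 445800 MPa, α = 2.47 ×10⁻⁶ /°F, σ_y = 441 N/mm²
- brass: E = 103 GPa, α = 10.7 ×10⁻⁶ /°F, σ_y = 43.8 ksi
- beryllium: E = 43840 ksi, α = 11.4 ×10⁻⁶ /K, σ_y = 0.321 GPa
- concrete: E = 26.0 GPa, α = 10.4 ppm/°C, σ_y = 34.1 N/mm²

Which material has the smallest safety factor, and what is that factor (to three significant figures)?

Converting E to GPa, α to ×10⁻⁶/K, σ_y to MPa, then σ and n for each:
  titanium alloy: E = 116.0, α = 8.59, σ_y = 1060 → σ = 62.2 MPa, n = 17.0
  silicon carbide: E = 445.8, α = 4.45, σ_y = 441.0 → σ = 124 MPa, n = 3.57
  brass: E = 103.0, α = 19.3, σ_y = 302.0 → σ = 124 MPa, n = 2.44
  beryllium: E = 302.3, α = 11.4, σ_y = 321.0 → σ = 215 MPa, n = 1.49
  concrete: E = 26.00, α = 10.4, σ_y = 34.10 → σ = 16.9 MPa, n = 2.02
Beryllium has the lowest safety factor, n = 1.49.

beryllium, n = 1.49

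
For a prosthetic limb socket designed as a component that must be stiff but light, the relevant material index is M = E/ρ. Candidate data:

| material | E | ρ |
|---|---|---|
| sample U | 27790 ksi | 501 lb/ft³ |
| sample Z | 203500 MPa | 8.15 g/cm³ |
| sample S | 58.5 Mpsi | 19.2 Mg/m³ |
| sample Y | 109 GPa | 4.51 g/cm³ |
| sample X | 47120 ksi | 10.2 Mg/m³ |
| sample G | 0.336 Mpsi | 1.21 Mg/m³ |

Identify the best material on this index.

Convert each candidate to consistent units, then evaluate M:
  sample U: E = 191.6 GPa, ρ = 8025 kg/m³
  sample Z: E = 203.5 GPa, ρ = 8150 kg/m³
  sample S: E = 403.3 GPa, ρ = 19200 kg/m³
  sample Y: E = 109.0 GPa, ρ = 4510 kg/m³
  sample X: E = 324.9 GPa, ρ = 10200 kg/m³
  sample G: E = 2.317 GPa, ρ = 1210 kg/m³
  sample X: M = 31.9 MN·m/kg
  sample Z: M = 25.0 MN·m/kg
  sample Y: M = 24.2 MN·m/kg
  sample U: M = 23.9 MN·m/kg
  sample S: M = 21.0 MN·m/kg
  sample G: M = 1.91 MN·m/kg
The maximum is for sample X.

sample X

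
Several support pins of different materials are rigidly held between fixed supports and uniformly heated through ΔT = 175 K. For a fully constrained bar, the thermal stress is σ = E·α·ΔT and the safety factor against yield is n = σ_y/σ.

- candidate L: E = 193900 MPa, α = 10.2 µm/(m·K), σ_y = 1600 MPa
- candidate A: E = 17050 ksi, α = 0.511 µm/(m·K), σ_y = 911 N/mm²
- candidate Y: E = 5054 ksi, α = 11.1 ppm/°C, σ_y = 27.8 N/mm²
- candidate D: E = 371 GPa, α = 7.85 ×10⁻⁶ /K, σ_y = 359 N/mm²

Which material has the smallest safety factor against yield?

Converting E to GPa, α to ×10⁻⁶/K, σ_y to MPa, then σ and n for each:
  candidate L: E = 193.9, α = 10.2, σ_y = 1600 → σ = 346 MPa, n = 4.62
  candidate A: E = 117.6, α = 0.511, σ_y = 911.0 → σ = 10.5 MPa, n = 86.7
  candidate Y: E = 34.85, α = 11.1, σ_y = 27.80 → σ = 67.7 MPa, n = 0.411
  candidate D: E = 371.0, α = 7.85, σ_y = 359.0 → σ = 510 MPa, n = 0.704
Candidate Y has the lowest safety factor, n = 0.411.

candidate Y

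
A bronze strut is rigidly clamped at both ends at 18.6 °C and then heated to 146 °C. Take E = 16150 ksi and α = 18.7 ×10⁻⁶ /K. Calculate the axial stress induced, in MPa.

E = 16150 ksi = 111.4 GPa.
ΔT = 127.4 K. Constrained thermal stress σ = E·α·ΔT = 111.4×10³ MPa × 18.7×10⁻⁶ × 127.4 = 265 MPa (compressive).

265 MPa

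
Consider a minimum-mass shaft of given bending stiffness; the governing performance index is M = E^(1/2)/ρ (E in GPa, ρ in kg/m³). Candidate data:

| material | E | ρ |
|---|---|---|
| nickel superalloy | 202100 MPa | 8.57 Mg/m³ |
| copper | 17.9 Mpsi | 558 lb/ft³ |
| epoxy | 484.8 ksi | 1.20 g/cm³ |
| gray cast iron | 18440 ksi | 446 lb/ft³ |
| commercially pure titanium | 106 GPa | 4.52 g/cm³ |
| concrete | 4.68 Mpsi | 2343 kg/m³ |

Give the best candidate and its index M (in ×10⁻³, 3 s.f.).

Normalizing units and computing the index:
  nickel superalloy: E = 202.1 GPa, ρ = 8570 kg/m³
  copper: E = 123.4 GPa, ρ = 8938 kg/m³
  epoxy: E = 3.343 GPa, ρ = 1200 kg/m³
  gray cast iron: E = 127.1 GPa, ρ = 7144 kg/m³
  commercially pure titanium: E = 106.0 GPa, ρ = 4520 kg/m³
  concrete: E = 32.27 GPa, ρ = 2343 kg/m³
  concrete: M = 2.42×10⁻³
  commercially pure titanium: M = 2.28×10⁻³
  nickel superalloy: M = 1.66×10⁻³
  gray cast iron: M = 1.58×10⁻³
  epoxy: M = 1.52×10⁻³
  copper: M = 1.24×10⁻³
Concrete ranks first.

concrete, M = 2.42×10⁻³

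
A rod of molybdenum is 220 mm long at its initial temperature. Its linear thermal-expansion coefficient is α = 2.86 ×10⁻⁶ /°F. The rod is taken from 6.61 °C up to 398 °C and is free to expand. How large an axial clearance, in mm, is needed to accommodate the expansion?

Convert α: 2.86×10⁻⁶/°F × (9/5) = 5.15×10⁻⁶/K.
ΔT = 398 − 6.61 = 391.4 K.
ΔL = α·L₀·ΔT = 5.15×10⁻⁶ × 220 mm × 391.4 K = 0.443 mm.

0.443 mm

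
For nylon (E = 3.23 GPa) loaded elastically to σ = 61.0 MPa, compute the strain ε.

ε = σ/E = 61.0 / 3230 = 0.0189.

0.0189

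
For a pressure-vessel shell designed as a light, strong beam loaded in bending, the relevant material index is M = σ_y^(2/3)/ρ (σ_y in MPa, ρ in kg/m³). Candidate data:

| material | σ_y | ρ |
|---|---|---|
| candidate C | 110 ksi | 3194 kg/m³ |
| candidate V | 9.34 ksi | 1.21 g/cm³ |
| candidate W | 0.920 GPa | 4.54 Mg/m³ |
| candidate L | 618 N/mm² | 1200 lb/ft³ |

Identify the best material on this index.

candidate C

After converting to SI:
  candidate C: σ_y = 758.4 MPa, ρ = 3194 kg/m³
  candidate V: σ_y = 64.40 MPa, ρ = 1210 kg/m³
  candidate W: σ_y = 920.0 MPa, ρ = 4540 kg/m³
  candidate L: σ_y = 618.0 MPa, ρ = 19220 kg/m³
  candidate C: M = 26.0×10⁻³
  candidate W: M = 20.8×10⁻³
  candidate V: M = 13.3×10⁻³
  candidate L: M = 3.77×10⁻³
Highest index: candidate C.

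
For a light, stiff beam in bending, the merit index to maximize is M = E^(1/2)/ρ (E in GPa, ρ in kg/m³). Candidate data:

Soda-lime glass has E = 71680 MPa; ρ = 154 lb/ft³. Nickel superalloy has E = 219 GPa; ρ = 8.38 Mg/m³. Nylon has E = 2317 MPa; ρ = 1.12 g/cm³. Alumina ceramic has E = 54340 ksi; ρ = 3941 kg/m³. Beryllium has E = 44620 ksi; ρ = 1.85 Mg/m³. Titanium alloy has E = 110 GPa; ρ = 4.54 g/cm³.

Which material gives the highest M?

Convert each candidate to consistent units, then evaluate M:
  soda-lime glass: E = 71.68 GPa, ρ = 2467 kg/m³
  nickel superalloy: E = 219.0 GPa, ρ = 8380 kg/m³
  nylon: E = 2.317 GPa, ρ = 1120 kg/m³
  alumina ceramic: E = 374.7 GPa, ρ = 3941 kg/m³
  beryllium: E = 307.6 GPa, ρ = 1850 kg/m³
  titanium alloy: E = 110.0 GPa, ρ = 4540 kg/m³
  beryllium: M = 9.48×10⁻³
  alumina ceramic: M = 4.91×10⁻³
  soda-lime glass: M = 3.43×10⁻³
  titanium alloy: M = 2.31×10⁻³
  nickel superalloy: M = 1.77×10⁻³
  nylon: M = 1.36×10⁻³
Highest index: beryllium.

beryllium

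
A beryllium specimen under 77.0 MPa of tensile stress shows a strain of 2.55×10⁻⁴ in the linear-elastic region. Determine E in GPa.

302 GPa

E = σ/ε = 77.0 MPa / 2.55×10⁻⁴ = 302000 MPa = 302 GPa.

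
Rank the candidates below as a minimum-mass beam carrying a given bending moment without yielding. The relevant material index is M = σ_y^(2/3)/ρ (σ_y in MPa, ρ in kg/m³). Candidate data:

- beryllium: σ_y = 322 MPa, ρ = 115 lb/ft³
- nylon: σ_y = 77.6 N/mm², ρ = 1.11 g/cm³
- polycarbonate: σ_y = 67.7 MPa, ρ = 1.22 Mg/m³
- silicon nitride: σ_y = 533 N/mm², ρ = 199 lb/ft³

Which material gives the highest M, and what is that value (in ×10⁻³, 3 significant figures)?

beryllium, M = 25.5×10⁻³

Putting every candidate on a common basis:
  beryllium: σ_y = 322.0 MPa, ρ = 1842 kg/m³
  nylon: σ_y = 77.60 MPa, ρ = 1110 kg/m³
  polycarbonate: σ_y = 67.70 MPa, ρ = 1220 kg/m³
  silicon nitride: σ_y = 533.0 MPa, ρ = 3188 kg/m³
  beryllium: M = 25.5×10⁻³
  silicon nitride: M = 20.6×10⁻³
  nylon: M = 16.4×10⁻³
  polycarbonate: M = 13.6×10⁻³
Beryllium ranks first.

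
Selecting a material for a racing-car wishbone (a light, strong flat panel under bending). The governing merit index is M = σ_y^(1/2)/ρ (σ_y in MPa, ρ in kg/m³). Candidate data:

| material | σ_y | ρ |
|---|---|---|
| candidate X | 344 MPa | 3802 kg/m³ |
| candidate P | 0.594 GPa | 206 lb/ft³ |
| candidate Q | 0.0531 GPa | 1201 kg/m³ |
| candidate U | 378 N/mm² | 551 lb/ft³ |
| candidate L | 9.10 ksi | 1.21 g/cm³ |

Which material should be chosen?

candidate P

Putting every candidate on a common basis:
  candidate X: σ_y = 344.0 MPa, ρ = 3802 kg/m³
  candidate P: σ_y = 594.0 MPa, ρ = 3300 kg/m³
  candidate Q: σ_y = 53.10 MPa, ρ = 1201 kg/m³
  candidate U: σ_y = 378.0 MPa, ρ = 8826 kg/m³
  candidate L: σ_y = 62.74 MPa, ρ = 1210 kg/m³
  candidate P: M = 7.39×10⁻³
  candidate L: M = 6.55×10⁻³
  candidate Q: M = 6.07×10⁻³
  candidate X: M = 4.88×10⁻³
  candidate U: M = 2.20×10⁻³
Candidate P ranks first.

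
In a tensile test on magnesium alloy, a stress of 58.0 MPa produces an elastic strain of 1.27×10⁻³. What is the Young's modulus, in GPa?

45.7 GPa

E = σ/ε = 58.0 MPa / 1.27×10⁻³ = 45670 MPa = 45.7 GPa.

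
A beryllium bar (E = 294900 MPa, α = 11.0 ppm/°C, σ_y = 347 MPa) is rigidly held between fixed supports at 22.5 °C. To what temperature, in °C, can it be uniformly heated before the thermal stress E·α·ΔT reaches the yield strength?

E = 294900 MPa = 294.9 GPa.
E·α·ΔT = 347.0 MPa ⇒ ΔT = 347.0 / (294.9×10³ × 11.0×10⁻⁶) = 107.0 K.
T = 22.5 + 107.0 = 129.5 °C.

129 °C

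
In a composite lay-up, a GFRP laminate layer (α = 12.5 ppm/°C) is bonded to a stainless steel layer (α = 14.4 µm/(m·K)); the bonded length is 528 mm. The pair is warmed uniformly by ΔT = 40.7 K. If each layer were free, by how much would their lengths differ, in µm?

40.8 µm

Δα = |12.5 − 14.4|×10⁻⁶/K = 1.90×10⁻⁶/K.
ΔL_mismatch = Δα·L·ΔT = 1.90×10⁻⁶ × 528.0 mm × 40.7 K = 40.8 µm.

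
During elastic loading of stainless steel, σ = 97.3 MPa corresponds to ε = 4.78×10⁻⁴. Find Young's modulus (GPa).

E = σ/ε = 97.3 MPa / 4.78×10⁻⁴ = 203600 MPa = 204 GPa.

204 GPa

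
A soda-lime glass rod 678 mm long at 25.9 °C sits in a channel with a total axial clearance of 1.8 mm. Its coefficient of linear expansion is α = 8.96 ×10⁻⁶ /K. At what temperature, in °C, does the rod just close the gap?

322 °C

α·L₀·ΔT = 1.8 mm ⇒ ΔT = 1.8 / (8.96×10⁻⁶ × 678.0) = 296.3 K.
T = 25.9 + 296.3 = 322.2 °C.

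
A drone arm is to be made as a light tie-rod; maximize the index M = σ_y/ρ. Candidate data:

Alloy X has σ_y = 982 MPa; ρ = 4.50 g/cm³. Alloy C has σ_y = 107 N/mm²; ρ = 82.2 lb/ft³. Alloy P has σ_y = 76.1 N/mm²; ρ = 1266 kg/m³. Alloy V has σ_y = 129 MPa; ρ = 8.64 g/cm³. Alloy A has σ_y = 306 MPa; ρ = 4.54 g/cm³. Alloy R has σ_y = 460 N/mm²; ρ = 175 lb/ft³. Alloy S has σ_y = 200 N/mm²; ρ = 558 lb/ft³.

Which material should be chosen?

alloy X

In SI units:
  alloy X: σ_y = 982.0 MPa, ρ = 4500 kg/m³
  alloy C: σ_y = 107.0 MPa, ρ = 1317 kg/m³
  alloy P: σ_y = 76.10 MPa, ρ = 1266 kg/m³
  alloy V: σ_y = 129.0 MPa, ρ = 8640 kg/m³
  alloy A: σ_y = 306.0 MPa, ρ = 4540 kg/m³
  alloy R: σ_y = 460.0 MPa, ρ = 2803 kg/m³
  alloy S: σ_y = 200.0 MPa, ρ = 8938 kg/m³
  alloy X: M = 218 kN·m/kg
  alloy R: M = 164 kN·m/kg
  alloy C: M = 81.3 kN·m/kg
  alloy A: M = 67.4 kN·m/kg
  alloy P: M = 60.1 kN·m/kg
  alloy S: M = 22.4 kN·m/kg
  alloy V: M = 14.9 kN·m/kg
Alloy X has the largest M.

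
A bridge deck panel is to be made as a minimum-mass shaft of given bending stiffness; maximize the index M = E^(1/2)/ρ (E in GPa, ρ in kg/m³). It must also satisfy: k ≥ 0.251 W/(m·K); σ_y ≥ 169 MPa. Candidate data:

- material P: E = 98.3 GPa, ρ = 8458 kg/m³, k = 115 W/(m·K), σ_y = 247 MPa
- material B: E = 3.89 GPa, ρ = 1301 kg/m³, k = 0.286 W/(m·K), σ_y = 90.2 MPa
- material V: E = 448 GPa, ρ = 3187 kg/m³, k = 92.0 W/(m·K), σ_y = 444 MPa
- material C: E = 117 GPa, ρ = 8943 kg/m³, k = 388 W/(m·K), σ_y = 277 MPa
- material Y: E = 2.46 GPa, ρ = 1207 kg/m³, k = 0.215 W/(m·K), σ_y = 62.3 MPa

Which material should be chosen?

Screen on constraints: k ≥ 0.251 W/(m·K); σ_y ≥ 169 MPa. Survivors: material P, material V, material C.
Evaluate M for each candidate:
  material V: M = 6.64×10⁻³
  material C: M = 1.21×10⁻³
  material P: M = 1.17×10⁻³
Highest index: material V.

material V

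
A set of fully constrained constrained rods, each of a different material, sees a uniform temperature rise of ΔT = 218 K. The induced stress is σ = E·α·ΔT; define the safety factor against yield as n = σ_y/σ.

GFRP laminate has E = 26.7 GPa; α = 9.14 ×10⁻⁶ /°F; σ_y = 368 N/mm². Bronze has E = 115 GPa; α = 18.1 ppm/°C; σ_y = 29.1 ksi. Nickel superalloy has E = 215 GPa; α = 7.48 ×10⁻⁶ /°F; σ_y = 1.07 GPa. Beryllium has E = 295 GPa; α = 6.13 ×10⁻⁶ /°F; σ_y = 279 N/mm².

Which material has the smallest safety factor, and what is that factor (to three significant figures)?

In consistent units (E in GPa, α in ×10⁻⁶/K, σ_y in MPa):
  GFRP laminate: E = 26.70, α = 16.5, σ_y = 368.0 → σ = 95.8 MPa, n = 3.84
  bronze: E = 115.0, α = 18.1, σ_y = 200.6 → σ = 454 MPa, n = 0.442
  nickel superalloy: E = 215.0, α = 13.5, σ_y = 1070 → σ = 631 MPa, n = 1.70
  beryllium: E = 295.0, α = 11.0, σ_y = 279.0 → σ = 710 MPa, n = 0.393
The minimum is beryllium at n = 0.393.

beryllium, n = 0.393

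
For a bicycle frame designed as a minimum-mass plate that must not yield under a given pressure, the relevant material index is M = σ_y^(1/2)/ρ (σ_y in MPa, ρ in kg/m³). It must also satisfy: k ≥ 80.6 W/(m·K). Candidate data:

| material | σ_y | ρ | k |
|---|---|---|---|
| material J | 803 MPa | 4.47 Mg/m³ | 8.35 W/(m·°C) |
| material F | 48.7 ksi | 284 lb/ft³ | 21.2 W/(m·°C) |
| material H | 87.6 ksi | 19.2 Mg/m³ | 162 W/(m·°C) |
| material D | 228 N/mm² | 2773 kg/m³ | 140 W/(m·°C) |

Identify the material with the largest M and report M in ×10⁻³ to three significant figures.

material D, M = 5.45×10⁻³

Screen on constraints: k ≥ 80.6 W/(m·K). Survivors: material H, material D.
Normalizing units and computing the index:
  material H: σ_y = 604.0 MPa, ρ = 19200 kg/m³
  material D: σ_y = 228.0 MPa, ρ = 2773 kg/m³
  material D: M = 5.45×10⁻³
  material H: M = 1.28×10⁻³
Material D has the largest M.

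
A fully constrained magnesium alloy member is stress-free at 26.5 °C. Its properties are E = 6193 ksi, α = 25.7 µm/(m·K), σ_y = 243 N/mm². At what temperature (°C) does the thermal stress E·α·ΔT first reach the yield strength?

248 °C

E = 6193 ksi = 42.70 GPa.
σ_y = 243 N/mm² = 243.0 MPa.
E·α·ΔT = 243.0 MPa ⇒ ΔT = 243.0 / (42.70×10³ × 25.7×10⁻⁶) = 221.4 K.
T = 26.5 + 221.4 = 247.9 °C.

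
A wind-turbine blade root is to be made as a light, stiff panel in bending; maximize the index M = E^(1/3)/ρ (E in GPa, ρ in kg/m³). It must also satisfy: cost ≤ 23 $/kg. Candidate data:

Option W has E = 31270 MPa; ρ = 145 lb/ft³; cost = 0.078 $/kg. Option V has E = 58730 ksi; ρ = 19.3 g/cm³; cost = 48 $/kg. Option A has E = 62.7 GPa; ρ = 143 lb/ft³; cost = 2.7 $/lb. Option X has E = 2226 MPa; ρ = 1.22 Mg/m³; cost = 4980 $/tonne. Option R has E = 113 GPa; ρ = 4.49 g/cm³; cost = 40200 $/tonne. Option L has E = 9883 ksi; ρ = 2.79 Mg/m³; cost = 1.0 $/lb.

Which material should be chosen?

Screen on constraints: cost ≤ 23 $/kg. Survivors: option W, option A, option X, option L.
In SI units:
  option W: E = 31.27 GPa, ρ = 2323 kg/m³
  option A: E = 62.70 GPa, ρ = 2291 kg/m³
  option X: E = 2.226 GPa, ρ = 1220 kg/m³
  option L: E = 68.14 GPa, ρ = 2790 kg/m³
  option A: M = 1.73×10⁻³
  option L: M = 1.46×10⁻³
  option W: M = 1.36×10⁻³
  option X: M = 1.07×10⁻³
Highest index: option A.

option A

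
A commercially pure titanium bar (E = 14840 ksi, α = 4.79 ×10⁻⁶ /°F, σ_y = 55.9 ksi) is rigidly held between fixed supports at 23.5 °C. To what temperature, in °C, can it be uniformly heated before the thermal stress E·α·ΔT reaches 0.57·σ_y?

273 °C

E = 14840 ksi = 102.3 GPa.
α = 4.79×10⁻⁶/°F × 9/5 = 8.62×10⁻⁶/K.
σ_y = 55.9 ksi = 385.4 MPa.
E·α·ΔT = 219.7 MPa ⇒ ΔT = 219.7 / (102.3×10³ × 8.62×10⁻⁶) = 249.0 K.
T = 23.5 + 249.0 = 272.5 °C.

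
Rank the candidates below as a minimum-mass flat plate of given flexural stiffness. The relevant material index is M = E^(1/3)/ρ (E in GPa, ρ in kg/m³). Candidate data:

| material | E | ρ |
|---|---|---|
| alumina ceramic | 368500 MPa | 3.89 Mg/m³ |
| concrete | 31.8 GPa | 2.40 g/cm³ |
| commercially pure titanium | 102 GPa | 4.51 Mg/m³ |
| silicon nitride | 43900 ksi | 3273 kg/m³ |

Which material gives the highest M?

After converting to SI:
  alumina ceramic: E = 368.5 GPa, ρ = 3890 kg/m³
  concrete: E = 31.80 GPa, ρ = 2400 kg/m³
  commercially pure titanium: E = 102.0 GPa, ρ = 4510 kg/m³
  silicon nitride: E = 302.7 GPa, ρ = 3273 kg/m³
  silicon nitride: M = 2.05×10⁻³
  alumina ceramic: M = 1.84×10⁻³
  concrete: M = 1.32×10⁻³
  commercially pure titanium: M = 1.04×10⁻³
Silicon nitride ranks first.

silicon nitride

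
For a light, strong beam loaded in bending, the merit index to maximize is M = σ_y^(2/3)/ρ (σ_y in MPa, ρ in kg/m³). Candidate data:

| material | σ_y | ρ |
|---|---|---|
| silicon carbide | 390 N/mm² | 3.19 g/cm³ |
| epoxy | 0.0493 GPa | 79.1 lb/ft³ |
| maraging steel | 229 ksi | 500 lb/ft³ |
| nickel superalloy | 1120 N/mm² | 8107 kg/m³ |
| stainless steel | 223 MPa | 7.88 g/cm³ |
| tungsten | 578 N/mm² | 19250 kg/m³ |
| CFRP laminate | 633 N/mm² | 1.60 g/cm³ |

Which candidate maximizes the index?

After converting to SI:
  silicon carbide: σ_y = 390.0 MPa, ρ = 3190 kg/m³
  epoxy: σ_y = 49.30 MPa, ρ = 1267 kg/m³
  maraging steel: σ_y = 1579 MPa, ρ = 8009 kg/m³
  nickel superalloy: σ_y = 1120 MPa, ρ = 8107 kg/m³
  stainless steel: σ_y = 223.0 MPa, ρ = 7880 kg/m³
  tungsten: σ_y = 578.0 MPa, ρ = 19250 kg/m³
  CFRP laminate: σ_y = 633.0 MPa, ρ = 1600 kg/m³
  CFRP laminate: M = 46.1×10⁻³
  maraging steel: M = 16.9×10⁻³
  silicon carbide: M = 16.7×10⁻³
  nickel superalloy: M = 13.3×10⁻³
  epoxy: M = 10.6×10⁻³
  stainless steel: M = 4.67×10⁻³
  tungsten: M = 3.60×10⁻³
CFRP laminate has the largest M.

CFRP laminate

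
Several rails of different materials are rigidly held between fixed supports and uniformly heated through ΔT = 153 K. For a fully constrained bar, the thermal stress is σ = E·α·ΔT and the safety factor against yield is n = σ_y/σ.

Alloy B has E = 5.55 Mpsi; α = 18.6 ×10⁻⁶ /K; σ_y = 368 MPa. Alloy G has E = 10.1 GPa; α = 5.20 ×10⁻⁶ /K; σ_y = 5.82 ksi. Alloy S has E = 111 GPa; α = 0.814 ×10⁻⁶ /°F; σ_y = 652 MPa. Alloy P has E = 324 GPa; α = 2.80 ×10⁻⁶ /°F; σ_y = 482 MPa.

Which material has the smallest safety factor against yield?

alloy P

Converting E to GPa, α to ×10⁻⁶/K, σ_y to MPa, then σ and n for each:
  alloy B: E = 38.27, α = 18.6, σ_y = 368.0 → σ = 109 MPa, n = 3.38
  alloy G: E = 10.10, α = 5.20, σ_y = 40.13 → σ = 8.04 MPa, n = 4.99
  alloy S: E = 111.0, α = 1.47, σ_y = 652.0 → σ = 24.9 MPa, n = 26.2
  alloy P: E = 324.0, α = 5.04, σ_y = 482.0 → σ = 250 MPa, n = 1.93
Smallest n: alloy P with n = 1.93.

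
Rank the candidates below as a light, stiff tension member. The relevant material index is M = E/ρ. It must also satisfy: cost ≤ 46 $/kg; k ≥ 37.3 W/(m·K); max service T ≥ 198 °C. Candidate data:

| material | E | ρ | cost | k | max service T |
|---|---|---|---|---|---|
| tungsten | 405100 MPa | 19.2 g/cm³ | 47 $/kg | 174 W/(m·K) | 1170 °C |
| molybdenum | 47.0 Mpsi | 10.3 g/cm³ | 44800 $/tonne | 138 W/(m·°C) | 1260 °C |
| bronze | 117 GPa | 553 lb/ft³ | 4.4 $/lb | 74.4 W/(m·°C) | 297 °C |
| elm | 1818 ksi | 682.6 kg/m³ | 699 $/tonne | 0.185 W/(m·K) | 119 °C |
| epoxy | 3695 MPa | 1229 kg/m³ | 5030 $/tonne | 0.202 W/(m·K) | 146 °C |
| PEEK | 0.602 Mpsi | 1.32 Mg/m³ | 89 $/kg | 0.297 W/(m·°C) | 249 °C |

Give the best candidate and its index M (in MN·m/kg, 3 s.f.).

Screen on constraints: cost ≤ 46 $/kg; k ≥ 37.3 W/(m·K); max service T ≥ 198 °C. Survivors: molybdenum, bronze.
Normalizing units and computing the index:
  molybdenum: E = 324.1 GPa, ρ = 10300 kg/m³
  bronze: E = 117.0 GPa, ρ = 8858 kg/m³
  molybdenum: M = 31.5 MN·m/kg
  bronze: M = 13.2 MN·m/kg
The maximum is for molybdenum.

molybdenum, M = 31.5 MN·m/kg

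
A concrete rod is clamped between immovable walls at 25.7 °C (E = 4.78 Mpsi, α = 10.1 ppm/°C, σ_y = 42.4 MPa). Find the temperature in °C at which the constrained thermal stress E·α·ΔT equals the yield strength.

E = 4.78 Mpsi = 32.96 GPa.
E·α·ΔT = 42.40 MPa ⇒ ΔT = 42.40 / (32.96×10³ × 10.1×10⁻⁶) = 127.4 K.
T = 25.7 + 127.4 = 153.1 °C.

153 °C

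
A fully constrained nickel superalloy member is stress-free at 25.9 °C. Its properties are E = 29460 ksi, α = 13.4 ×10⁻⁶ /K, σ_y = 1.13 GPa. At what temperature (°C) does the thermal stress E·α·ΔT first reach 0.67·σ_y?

304 °C

E = 29460 ksi = 203.1 GPa.
σ_y = 1.13 GPa = 1130 MPa.
E·α·ΔT = 757.1 MPa ⇒ ΔT = 757.1 / (203.1×10³ × 13.4×10⁻⁶) = 278.2 K.
T = 25.9 + 278.2 = 304.1 °C.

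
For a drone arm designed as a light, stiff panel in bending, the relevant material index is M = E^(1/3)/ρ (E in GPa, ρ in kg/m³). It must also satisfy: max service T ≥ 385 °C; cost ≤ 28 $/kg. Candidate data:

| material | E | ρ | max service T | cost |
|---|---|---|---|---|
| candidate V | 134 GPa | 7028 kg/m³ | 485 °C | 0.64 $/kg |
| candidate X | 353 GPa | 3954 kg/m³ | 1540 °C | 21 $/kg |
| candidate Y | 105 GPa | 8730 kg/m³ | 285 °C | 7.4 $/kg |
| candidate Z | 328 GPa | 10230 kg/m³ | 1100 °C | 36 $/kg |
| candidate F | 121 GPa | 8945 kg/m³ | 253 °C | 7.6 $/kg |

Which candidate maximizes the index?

Screen on constraints: max service T ≥ 385 °C; cost ≤ 28 $/kg. Survivors: candidate V, candidate X.
Per-candidate index values:
  candidate X: M = 1.79×10⁻³
  candidate V: M = 0.728×10⁻³
Candidate X ranks first.

candidate X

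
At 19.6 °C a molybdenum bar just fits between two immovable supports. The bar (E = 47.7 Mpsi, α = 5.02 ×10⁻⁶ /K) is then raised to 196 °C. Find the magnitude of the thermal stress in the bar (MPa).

291 MPa

E = 47.7 Mpsi = 328.9 GPa.
ΔT = 176.4 K. Constrained thermal stress σ = E·α·ΔT = 328.9×10³ MPa × 5.02×10⁻⁶ × 176.4 = 291 MPa (compressive).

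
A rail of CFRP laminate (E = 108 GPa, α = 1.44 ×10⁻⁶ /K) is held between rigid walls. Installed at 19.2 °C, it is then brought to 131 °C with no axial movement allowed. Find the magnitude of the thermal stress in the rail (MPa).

17.4 MPa

ΔT = 111.8 K. Constrained thermal stress σ = E·α·ΔT = 108.0×10³ MPa × 1.44×10⁻⁶ × 111.8 = 17.4 MPa (compressive).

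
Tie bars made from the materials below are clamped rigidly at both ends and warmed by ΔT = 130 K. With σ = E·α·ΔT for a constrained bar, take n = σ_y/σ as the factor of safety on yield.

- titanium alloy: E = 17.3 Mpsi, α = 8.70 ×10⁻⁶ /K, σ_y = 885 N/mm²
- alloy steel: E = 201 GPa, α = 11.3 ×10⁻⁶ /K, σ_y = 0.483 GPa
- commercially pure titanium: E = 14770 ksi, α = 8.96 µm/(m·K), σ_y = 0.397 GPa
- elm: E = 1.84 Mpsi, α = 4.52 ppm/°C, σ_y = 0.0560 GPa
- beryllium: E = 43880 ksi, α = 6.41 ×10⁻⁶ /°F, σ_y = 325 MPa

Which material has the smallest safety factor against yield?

In consistent units (E in GPa, α in ×10⁻⁶/K, σ_y in MPa):
  titanium alloy: E = 119.3, α = 8.70, σ_y = 885.0 → σ = 135 MPa, n = 6.56
  alloy steel: E = 201.0, α = 11.3, σ_y = 483.0 → σ = 295 MPa, n = 1.64
  commercially pure titanium: E = 101.8, α = 8.96, σ_y = 397.0 → σ = 119 MPa, n = 3.35
  elm: E = 12.69, α = 4.52, σ_y = 56.00 → σ = 7.45 MPa, n = 7.51
  beryllium: E = 302.5, α = 11.5, σ_y = 325.0 → σ = 454 MPa, n = 0.716
Beryllium has the lowest safety factor, n = 0.716.

beryllium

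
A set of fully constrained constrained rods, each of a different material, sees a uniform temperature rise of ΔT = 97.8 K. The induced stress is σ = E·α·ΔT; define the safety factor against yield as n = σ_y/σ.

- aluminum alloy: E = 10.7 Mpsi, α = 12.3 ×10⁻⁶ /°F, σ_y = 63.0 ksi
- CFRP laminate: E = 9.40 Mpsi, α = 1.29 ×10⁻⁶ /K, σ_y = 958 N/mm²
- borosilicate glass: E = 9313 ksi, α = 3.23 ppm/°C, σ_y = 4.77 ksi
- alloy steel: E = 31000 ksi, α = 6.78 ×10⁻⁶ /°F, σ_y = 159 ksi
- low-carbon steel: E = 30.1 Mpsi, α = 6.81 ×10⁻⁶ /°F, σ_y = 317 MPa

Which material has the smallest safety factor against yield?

With everything in SI (GPa, ×10⁻⁶/K, MPa):
  aluminum alloy: E = 73.77, α = 22.1, σ_y = 434.4 → σ = 160 MPa, n = 2.72
  CFRP laminate: E = 64.81, α = 1.29, σ_y = 958.0 → σ = 8.18 MPa, n = 117
  borosilicate glass: E = 64.21, α = 3.23, σ_y = 32.89 → σ = 20.3 MPa, n = 1.62
  alloy steel: E = 213.7, α = 12.2, σ_y = 1096 → σ = 255 MPa, n = 4.30
  low-carbon steel: E = 207.5, α = 12.3, σ_y = 317.0 → σ = 249 MPa, n = 1.27
Smallest n: low-carbon steel with n = 1.27.

low-carbon steel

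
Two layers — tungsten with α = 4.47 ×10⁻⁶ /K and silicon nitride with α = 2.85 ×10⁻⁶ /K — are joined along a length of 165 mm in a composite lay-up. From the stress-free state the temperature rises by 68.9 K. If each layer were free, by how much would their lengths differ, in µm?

Δα = |4.47 − 2.85|×10⁻⁶/K = 1.62×10⁻⁶/K.
ΔL_mismatch = Δα·L·ΔT = 1.62×10⁻⁶ × 165.0 mm × 68.9 K = 18.4 µm.

18.4 µm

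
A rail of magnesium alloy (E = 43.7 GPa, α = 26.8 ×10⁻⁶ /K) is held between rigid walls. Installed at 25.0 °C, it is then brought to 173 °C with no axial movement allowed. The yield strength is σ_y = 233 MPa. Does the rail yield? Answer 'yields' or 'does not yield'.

does not yield

ΔT = 148.0 K. Constrained thermal stress σ = E·α·ΔT = 43.70×10³ MPa × 26.8×10⁻⁶ × 148.0 = 173 MPa (compressive).
Compare to σ_y = 233 MPa: σ < σ_y, so it does not yield.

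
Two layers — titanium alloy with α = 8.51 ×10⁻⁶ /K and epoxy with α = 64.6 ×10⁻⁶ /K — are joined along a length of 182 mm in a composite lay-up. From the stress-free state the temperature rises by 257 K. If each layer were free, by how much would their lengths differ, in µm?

2620 µm

Δα = |8.51 − 64.6|×10⁻⁶/K = 56.1×10⁻⁶/K.
ΔL_mismatch = Δα·L·ΔT = 56.1×10⁻⁶ × 182.0 mm × 257.0 K = 2620 µm.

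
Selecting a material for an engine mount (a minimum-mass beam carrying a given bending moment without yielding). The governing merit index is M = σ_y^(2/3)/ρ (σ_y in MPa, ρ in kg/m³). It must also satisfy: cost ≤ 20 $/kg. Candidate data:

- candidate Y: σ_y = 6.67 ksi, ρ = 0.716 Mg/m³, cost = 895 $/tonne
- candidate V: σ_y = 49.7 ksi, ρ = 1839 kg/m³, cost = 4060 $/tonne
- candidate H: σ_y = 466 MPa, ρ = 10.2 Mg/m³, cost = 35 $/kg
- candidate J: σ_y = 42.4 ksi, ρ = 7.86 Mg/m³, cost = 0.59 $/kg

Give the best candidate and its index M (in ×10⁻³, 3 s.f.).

Screen on constraints: cost ≤ 20 $/kg. Survivors: candidate Y, candidate V, candidate J.
Normalizing units and computing the index:
  candidate Y: σ_y = 45.99 MPa, ρ = 716.0 kg/m³
  candidate V: σ_y = 342.7 MPa, ρ = 1839 kg/m³
  candidate J: σ_y = 292.3 MPa, ρ = 7860 kg/m³
  candidate V: M = 26.6×10⁻³
  candidate Y: M = 17.9×10⁻³
  candidate J: M = 5.60×10⁻³
Candidate V ranks first.

candidate V, M = 26.6×10⁻³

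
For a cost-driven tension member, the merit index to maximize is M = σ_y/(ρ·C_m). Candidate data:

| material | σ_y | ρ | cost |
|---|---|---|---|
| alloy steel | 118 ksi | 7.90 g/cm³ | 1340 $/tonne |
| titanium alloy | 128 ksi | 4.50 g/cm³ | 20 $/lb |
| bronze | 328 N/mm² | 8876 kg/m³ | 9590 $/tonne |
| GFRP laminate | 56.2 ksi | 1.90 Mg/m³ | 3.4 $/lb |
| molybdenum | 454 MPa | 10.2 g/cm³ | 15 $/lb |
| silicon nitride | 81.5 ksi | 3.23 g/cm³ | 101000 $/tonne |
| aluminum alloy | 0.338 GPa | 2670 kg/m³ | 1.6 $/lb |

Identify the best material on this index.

alloy steel

Convert each candidate to consistent units, then evaluate M:
  alloy steel: σ_y = 813.6 MPa, ρ = 7900 kg/m³, cost = 1.340 $/kg
  titanium alloy: σ_y = 882.5 MPa, ρ = 4500 kg/m³, cost = 44.09 $/kg
  bronze: σ_y = 328.0 MPa, ρ = 8876 kg/m³, cost = 9.590 $/kg
  GFRP laminate: σ_y = 387.5 MPa, ρ = 1900 kg/m³, cost = 7.496 $/kg
  molybdenum: σ_y = 454.0 MPa, ρ = 10200 kg/m³, cost = 33.07 $/kg
  silicon nitride: σ_y = 561.9 MPa, ρ = 3230 kg/m³, cost = 101.0 $/kg
  aluminum alloy: σ_y = 338.0 MPa, ρ = 2670 kg/m³, cost = 3.527 $/kg
  alloy steel: M = 76.9 kN·m per $
  aluminum alloy: M = 35.9 kN·m per $
  GFRP laminate: M = 27.2 kN·m per $
  titanium alloy: M = 4.45 kN·m per $
  bronze: M = 3.85 kN·m per $
  silicon nitride: M = 1.72 kN·m per $
  molybdenum: M = 1.35 kN·m per $
Alloy steel has the largest M.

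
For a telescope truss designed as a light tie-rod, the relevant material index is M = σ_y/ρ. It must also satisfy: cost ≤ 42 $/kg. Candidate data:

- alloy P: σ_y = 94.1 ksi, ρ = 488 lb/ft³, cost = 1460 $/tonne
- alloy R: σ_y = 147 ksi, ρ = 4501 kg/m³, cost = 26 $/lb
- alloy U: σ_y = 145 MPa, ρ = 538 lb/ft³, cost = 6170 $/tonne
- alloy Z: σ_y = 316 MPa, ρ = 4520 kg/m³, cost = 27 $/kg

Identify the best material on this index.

alloy P

Screen on constraints: cost ≤ 42 $/kg. Survivors: alloy P, alloy U, alloy Z.
Normalizing units and computing the index:
  alloy P: σ_y = 648.8 MPa, ρ = 7817 kg/m³
  alloy U: σ_y = 145.0 MPa, ρ = 8618 kg/m³
  alloy Z: σ_y = 316.0 MPa, ρ = 4520 kg/m³
  alloy P: M = 83.0 kN·m/kg
  alloy Z: M = 69.9 kN·m/kg
  alloy U: M = 16.8 kN·m/kg
Highest index: alloy P.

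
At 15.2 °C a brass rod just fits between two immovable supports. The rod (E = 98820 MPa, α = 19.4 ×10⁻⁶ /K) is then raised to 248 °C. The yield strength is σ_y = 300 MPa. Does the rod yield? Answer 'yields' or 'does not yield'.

E = 98820 MPa = 98.82 GPa.
ΔT = 232.8 K. Constrained thermal stress σ = E·α·ΔT = 98.82×10³ MPa × 19.4×10⁻⁶ × 232.8 = 446 MPa (compressive).
Compare to σ_y = 300 MPa: σ ≥ σ_y, so it yields.

yields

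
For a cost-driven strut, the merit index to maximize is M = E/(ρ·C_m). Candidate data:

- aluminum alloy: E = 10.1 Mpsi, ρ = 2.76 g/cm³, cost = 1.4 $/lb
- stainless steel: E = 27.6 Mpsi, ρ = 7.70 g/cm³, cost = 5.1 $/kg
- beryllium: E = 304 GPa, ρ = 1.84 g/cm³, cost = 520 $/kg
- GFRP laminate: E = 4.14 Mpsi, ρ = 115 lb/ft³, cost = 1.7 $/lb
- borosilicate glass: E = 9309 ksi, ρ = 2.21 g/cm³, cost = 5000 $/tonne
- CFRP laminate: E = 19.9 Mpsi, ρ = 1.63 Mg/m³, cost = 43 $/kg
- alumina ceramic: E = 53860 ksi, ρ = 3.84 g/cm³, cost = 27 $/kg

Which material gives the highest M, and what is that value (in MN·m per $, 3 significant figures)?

aluminum alloy, M = 8.17 MN·m per $

Normalizing units and computing the index:
  aluminum alloy: E = 69.64 GPa, ρ = 2760 kg/m³, cost = 3.086 $/kg
  stainless steel: E = 190.3 GPa, ρ = 7700 kg/m³, cost = 5.100 $/kg
  beryllium: E = 304.0 GPa, ρ = 1840 kg/m³, cost = 520.0 $/kg
  GFRP laminate: E = 28.54 GPa, ρ = 1842 kg/m³, cost = 3.748 $/kg
  borosilicate glass: E = 64.18 GPa, ρ = 2210 kg/m³, cost = 5.000 $/kg
  CFRP laminate: E = 137.2 GPa, ρ = 1630 kg/m³, cost = 43.00 $/kg
  alumina ceramic: E = 371.4 GPa, ρ = 3840 kg/m³, cost = 27.00 $/kg
  aluminum alloy: M = 8.17 MN·m per $
  borosilicate glass: M = 5.81 MN·m per $
  stainless steel: M = 4.85 MN·m per $
  GFRP laminate: M = 4.13 MN·m per $
  alumina ceramic: M = 3.58 MN·m per $
  CFRP laminate: M = 1.96 MN·m per $
  beryllium: M = 0.318 MN·m per $
The maximum is for aluminum alloy.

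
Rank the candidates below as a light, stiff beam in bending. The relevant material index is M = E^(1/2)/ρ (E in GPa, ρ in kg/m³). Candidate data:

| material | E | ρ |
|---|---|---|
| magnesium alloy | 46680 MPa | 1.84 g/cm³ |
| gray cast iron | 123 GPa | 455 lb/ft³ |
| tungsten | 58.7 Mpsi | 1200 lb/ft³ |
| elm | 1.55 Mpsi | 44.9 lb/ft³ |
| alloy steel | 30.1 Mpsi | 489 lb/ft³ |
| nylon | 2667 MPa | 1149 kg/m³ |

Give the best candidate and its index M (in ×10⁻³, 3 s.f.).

Convert each candidate to consistent units, then evaluate M:
  magnesium alloy: E = 46.68 GPa, ρ = 1840 kg/m³
  gray cast iron: E = 123.0 GPa, ρ = 7288 kg/m³
  tungsten: E = 404.7 GPa, ρ = 19220 kg/m³
  elm: E = 10.69 GPa, ρ = 719.2 kg/m³
  alloy steel: E = 207.5 GPa, ρ = 7833 kg/m³
  nylon: E = 2.667 GPa, ρ = 1149 kg/m³
  elm: M = 4.55×10⁻³
  magnesium alloy: M = 3.71×10⁻³
  alloy steel: M = 1.84×10⁻³
  gray cast iron: M = 1.52×10⁻³
  nylon: M = 1.42×10⁻³
  tungsten: M = 1.05×10⁻³
Elm ranks first.

elm, M = 4.55×10⁻³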